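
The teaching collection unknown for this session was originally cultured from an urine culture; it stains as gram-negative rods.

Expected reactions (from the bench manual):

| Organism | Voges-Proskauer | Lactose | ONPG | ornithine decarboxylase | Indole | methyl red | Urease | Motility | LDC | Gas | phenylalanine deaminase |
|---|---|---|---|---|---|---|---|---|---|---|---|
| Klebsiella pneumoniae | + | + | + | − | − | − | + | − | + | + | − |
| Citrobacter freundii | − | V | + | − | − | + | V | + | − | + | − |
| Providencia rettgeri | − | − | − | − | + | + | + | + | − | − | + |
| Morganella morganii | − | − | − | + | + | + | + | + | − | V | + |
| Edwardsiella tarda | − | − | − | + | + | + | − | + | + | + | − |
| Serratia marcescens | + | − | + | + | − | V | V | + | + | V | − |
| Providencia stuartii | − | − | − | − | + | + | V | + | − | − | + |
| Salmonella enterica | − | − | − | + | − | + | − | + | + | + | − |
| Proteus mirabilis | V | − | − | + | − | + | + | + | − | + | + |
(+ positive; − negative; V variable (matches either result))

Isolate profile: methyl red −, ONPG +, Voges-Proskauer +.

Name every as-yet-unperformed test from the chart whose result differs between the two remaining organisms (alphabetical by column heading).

ONPG +: excludes 6 organisms — 3 left.
Voges-Proskauer +: excludes Citrobacter freundii — 2 left.
methyl red −: all 2 remaining candidates are consistent.
Two candidates remain: Klebsiella pneumoniae and Serratia marcescens.
  Lactose: Klebsiella pneumoniae +, Serratia marcescens − — discriminates.
  ornithine decarboxylase: Klebsiella pneumoniae −, Serratia marcescens + — discriminates.
  Indole: − vs − — same for both, does not separate.
  Urease: + vs V — variable for at least one, does not separate.
  Motility: Klebsiella pneumoniae −, Serratia marcescens + — discriminates.
  LDC: + vs + — same for both, does not separate.
  Gas: + vs V — variable for at least one, does not separate.
  phenylalanine deaminase: − vs − — same for both, does not separate.

Lactose, Motility, ornithine decarboxylase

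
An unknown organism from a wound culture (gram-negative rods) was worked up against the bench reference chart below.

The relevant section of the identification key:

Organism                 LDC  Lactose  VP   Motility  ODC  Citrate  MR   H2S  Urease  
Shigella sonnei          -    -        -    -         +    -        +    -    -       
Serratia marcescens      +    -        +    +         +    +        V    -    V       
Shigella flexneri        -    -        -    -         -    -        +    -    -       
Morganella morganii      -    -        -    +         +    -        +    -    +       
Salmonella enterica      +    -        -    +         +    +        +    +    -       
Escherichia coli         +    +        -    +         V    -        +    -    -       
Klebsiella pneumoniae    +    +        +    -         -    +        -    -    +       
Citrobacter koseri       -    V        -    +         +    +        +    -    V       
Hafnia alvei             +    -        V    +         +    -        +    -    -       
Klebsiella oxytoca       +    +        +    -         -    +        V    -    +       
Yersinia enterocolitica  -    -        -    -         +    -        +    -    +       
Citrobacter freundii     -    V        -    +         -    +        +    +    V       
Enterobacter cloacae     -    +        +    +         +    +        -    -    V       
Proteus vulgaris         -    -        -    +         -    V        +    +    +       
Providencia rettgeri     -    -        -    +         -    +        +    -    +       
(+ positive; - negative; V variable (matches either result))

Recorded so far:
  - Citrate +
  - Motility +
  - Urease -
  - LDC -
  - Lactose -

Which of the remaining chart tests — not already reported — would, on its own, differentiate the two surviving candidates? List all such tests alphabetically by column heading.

LDC -: excludes 6 organisms — 9 left.
Urease -: excludes Morganella morganii, Yersinia enterocolitica, Proteus vulgaris, Providencia rettgeri — 5 left.
Citrate +: excludes Shigella sonnei, Shigella flexneri — 3 left.
Motility +: all 3 remaining candidates are consistent.
Lactose -: excludes Enterobacter cloacae — 2 left.
Two candidates remain: Citrobacter freundii and Citrobacter koseri.
  VP: - vs - — same for both, does not separate.
  ODC: Citrobacter freundii -, Citrobacter koseri + — discriminates.
  MR: + vs + — same for both, does not separate.
  H2S: Citrobacter freundii +, Citrobacter koseri - — discriminates.

H2S, ODC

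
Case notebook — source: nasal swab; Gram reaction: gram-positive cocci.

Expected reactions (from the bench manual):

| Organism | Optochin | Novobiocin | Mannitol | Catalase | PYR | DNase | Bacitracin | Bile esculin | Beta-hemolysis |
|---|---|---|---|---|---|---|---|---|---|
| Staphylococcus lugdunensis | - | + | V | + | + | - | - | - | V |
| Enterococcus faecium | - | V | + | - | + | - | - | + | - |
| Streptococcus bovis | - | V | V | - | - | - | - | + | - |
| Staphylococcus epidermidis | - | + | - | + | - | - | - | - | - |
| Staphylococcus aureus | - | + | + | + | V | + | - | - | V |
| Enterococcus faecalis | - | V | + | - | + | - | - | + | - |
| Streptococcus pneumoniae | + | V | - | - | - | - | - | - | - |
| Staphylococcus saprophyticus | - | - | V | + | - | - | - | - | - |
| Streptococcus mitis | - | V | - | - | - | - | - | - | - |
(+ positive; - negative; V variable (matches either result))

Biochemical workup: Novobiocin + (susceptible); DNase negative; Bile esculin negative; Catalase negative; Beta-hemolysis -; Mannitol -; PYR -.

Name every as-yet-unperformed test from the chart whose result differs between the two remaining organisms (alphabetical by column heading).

DNase -: excludes Staphylococcus aureus — 8 left.
Mannitol -: excludes Enterococcus faecium, Enterococcus faecalis — 6 left.
PYR -: excludes Staphylococcus lugdunensis — 5 left.
Bile esculin -: excludes Streptococcus bovis — 4 left.
Novobiocin +: excludes Staphylococcus saprophyticus — 3 left.
Beta-hemolysis -: all 3 remaining candidates are consistent.
Catalase -: excludes Staphylococcus epidermidis — 2 left.
Two candidates remain: Streptococcus mitis and Streptococcus pneumoniae.
  Optochin: Streptococcus mitis -, Streptococcus pneumoniae + — discriminates.
  Bacitracin: - vs - — same for both, does not separate.

Optochin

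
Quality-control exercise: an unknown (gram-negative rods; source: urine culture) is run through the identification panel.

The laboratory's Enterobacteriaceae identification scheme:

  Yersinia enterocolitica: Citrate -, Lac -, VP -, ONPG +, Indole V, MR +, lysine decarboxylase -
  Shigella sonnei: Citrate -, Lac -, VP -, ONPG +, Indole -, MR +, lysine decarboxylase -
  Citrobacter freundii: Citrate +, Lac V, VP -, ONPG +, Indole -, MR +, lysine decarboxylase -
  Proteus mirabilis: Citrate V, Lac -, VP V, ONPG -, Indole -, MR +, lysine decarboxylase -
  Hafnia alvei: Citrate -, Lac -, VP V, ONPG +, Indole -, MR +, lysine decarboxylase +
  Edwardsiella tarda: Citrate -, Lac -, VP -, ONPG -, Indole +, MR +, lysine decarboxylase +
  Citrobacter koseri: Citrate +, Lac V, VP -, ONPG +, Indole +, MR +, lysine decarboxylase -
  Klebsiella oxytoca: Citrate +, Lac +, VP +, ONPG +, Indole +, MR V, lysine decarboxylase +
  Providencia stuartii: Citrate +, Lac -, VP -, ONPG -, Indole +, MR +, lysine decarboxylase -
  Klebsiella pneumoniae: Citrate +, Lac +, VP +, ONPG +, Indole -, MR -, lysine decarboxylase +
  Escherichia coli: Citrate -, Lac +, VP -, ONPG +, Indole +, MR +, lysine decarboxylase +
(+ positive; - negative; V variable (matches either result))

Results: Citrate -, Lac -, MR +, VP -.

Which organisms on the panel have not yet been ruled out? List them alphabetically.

MR +: excludes Klebsiella pneumoniae — 10 left.
VP -: excludes Klebsiella oxytoca — 9 left.
Citrate -: excludes Citrobacter freundii, Citrobacter koseri, Providencia stuartii — 6 left.
Lac -: excludes Escherichia coli — 5 left.

Edwardsiella tarda, Hafnia alvei, Proteus mirabilis, Shigella sonnei, Yersinia enterocolitica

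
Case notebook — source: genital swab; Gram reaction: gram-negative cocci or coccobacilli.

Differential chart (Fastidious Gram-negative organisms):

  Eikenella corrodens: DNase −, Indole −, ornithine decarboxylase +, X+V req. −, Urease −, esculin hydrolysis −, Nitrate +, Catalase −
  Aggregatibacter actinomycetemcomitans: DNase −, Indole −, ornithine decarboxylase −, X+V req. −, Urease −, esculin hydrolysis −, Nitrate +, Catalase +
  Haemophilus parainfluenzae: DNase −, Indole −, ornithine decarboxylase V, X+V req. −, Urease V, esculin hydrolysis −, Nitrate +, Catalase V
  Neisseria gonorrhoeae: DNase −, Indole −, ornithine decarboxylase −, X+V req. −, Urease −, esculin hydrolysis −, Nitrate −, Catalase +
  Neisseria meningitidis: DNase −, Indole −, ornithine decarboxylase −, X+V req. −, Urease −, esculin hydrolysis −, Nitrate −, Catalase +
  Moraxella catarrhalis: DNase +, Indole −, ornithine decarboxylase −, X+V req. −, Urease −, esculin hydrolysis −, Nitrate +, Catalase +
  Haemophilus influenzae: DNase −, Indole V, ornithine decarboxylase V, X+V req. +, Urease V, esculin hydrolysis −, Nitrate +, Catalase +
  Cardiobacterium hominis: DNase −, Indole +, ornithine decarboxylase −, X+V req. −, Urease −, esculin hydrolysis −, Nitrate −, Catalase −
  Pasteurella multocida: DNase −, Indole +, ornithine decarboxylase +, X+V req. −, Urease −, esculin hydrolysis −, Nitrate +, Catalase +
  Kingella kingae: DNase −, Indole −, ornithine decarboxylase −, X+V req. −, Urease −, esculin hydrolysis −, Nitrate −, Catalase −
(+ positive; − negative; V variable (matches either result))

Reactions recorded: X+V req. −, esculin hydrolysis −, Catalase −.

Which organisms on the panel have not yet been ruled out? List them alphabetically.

Cardiobacterium hominis, Eikenella corrodens, Haemophilus parainfluenzae, Kingella kingae

Catalase −: excludes 6 organisms — 4 left.
esculin hydrolysis −: all 4 remaining candidates are consistent.
X+V req. −: all 4 remaining candidates are consistent.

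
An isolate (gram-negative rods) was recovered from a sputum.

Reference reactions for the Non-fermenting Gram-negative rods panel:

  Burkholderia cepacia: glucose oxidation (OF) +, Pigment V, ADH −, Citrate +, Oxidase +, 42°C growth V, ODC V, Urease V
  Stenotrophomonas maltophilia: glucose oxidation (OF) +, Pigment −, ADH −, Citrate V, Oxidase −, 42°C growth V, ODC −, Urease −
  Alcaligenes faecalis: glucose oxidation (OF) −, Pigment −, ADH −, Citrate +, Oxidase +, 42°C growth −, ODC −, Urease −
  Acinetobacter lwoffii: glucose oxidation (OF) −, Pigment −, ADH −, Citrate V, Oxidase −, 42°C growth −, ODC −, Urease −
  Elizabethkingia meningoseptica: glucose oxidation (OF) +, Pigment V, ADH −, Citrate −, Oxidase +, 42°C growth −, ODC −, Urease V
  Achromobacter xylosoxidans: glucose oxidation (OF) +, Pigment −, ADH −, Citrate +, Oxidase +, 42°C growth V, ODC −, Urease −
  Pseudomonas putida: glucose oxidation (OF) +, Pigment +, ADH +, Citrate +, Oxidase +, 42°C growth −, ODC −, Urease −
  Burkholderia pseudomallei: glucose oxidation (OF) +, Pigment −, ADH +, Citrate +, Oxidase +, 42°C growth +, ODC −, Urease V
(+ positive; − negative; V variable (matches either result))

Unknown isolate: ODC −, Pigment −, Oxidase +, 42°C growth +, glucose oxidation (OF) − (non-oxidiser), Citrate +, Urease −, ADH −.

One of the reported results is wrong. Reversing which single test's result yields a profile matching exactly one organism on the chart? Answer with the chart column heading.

As reported, no row in the chart matches all 8 reactions.
Reversing 42°C growth (to −) → unique match: Alcaligenes faecalis.
Reversing ADH → still no organism matches.
Reversing Oxidase → still no organism matches.
Reversing glucose oxidation (OF) → 2 organisms match (not unique).
Reversing ODC → still no organism matches.
Reversing Urease → still no organism matches.
Reversing Pigment → still no organism matches.
Reversing Citrate → still no organism matches.

42°C growth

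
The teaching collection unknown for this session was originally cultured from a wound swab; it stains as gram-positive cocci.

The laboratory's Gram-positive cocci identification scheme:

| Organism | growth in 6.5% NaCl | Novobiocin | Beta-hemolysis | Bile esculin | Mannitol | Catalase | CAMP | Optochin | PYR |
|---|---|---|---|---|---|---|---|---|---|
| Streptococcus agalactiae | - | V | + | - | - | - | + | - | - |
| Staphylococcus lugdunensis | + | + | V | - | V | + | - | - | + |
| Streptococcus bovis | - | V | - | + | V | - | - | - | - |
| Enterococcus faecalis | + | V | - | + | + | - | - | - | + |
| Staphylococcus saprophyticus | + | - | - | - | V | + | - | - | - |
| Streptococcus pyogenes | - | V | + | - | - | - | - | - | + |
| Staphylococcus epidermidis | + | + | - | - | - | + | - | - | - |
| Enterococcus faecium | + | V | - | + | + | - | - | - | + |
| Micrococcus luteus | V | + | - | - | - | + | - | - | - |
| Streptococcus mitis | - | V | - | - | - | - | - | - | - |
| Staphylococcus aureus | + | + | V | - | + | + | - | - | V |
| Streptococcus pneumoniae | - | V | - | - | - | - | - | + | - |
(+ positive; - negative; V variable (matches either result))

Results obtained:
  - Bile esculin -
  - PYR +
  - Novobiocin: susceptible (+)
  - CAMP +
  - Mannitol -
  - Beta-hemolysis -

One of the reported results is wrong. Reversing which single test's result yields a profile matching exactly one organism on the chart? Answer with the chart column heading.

As reported, no row in the chart matches all 6 reactions.
Reversing PYR → still no organism matches.
Reversing Beta-hemolysis → still no organism matches.
Reversing Novobiocin → still no organism matches.
Reversing CAMP (to -) → unique match: Staphylococcus lugdunensis.
Reversing Mannitol → still no organism matches.
Reversing Bile esculin → still no organism matches.

CAMP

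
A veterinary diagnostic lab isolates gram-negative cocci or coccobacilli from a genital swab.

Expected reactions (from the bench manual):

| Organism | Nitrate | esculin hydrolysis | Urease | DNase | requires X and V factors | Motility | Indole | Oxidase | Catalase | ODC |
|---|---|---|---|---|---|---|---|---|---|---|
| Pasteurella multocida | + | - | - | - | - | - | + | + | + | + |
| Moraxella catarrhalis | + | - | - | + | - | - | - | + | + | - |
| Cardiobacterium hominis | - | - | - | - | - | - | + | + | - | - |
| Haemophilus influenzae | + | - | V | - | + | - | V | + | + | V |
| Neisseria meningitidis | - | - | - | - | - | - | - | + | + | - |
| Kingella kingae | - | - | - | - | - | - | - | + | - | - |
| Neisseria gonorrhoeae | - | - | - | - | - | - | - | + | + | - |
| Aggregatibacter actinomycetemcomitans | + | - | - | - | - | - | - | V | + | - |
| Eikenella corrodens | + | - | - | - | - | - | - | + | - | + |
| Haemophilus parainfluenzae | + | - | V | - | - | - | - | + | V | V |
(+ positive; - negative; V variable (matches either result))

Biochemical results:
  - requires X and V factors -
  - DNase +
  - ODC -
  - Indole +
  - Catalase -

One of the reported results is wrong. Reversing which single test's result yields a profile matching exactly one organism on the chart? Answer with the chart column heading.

DNase

As reported, no row in the chart matches all 5 reactions.
Reversing Indole → still no organism matches.
Reversing ODC → still no organism matches.
Reversing requires X and V factors → still no organism matches.
Reversing DNase (to -) → unique match: Cardiobacterium hominis.
Reversing Catalase → still no organism matches.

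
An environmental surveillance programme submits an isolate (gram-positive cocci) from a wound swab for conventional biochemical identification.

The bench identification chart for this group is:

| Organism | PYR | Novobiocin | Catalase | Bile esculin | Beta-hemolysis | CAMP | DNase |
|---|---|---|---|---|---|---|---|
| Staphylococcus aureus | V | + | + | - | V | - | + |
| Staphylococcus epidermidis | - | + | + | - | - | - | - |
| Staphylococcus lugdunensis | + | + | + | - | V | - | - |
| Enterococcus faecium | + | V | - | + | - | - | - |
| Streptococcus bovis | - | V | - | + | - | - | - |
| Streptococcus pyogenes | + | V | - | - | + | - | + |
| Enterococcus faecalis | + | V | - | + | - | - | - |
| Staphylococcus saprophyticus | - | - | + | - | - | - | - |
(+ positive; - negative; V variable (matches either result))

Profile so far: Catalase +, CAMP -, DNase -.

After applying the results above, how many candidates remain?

3

Catalase +: excludes Enterococcus faecium, Streptococcus bovis, Streptococcus pyogenes, Enterococcus faecalis — 4 left.
DNase -: excludes Staphylococcus aureus — 3 left.
CAMP -: all 3 remaining candidates are consistent.
Still consistent: Staphylococcus epidermidis, Staphylococcus lugdunensis, Staphylococcus saprophyticus.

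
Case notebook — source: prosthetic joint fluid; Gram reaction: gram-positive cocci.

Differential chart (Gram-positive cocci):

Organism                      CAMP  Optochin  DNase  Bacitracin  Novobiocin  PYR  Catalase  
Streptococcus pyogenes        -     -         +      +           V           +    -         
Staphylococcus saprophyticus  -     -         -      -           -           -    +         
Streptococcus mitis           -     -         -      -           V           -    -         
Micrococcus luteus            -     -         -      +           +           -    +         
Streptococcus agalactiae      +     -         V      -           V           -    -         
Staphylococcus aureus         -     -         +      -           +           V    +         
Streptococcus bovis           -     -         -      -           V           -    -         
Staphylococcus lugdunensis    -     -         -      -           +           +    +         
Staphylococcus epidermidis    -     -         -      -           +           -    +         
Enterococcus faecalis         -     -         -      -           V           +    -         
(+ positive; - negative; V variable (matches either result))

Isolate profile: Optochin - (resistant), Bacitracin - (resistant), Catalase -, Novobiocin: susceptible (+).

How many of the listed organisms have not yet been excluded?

Novobiocin +: excludes Staphylococcus saprophyticus — 9 left.
Bacitracin -: excludes Streptococcus pyogenes, Micrococcus luteus — 7 left.
Optochin -: all 7 remaining candidates are consistent.
Catalase -: excludes Staphylococcus aureus, Staphylococcus lugdunensis, Staphylococcus epidermidis — 4 left.
Still consistent: Enterococcus faecalis, Streptococcus agalactiae, Streptococcus bovis, Streptococcus mitis.

4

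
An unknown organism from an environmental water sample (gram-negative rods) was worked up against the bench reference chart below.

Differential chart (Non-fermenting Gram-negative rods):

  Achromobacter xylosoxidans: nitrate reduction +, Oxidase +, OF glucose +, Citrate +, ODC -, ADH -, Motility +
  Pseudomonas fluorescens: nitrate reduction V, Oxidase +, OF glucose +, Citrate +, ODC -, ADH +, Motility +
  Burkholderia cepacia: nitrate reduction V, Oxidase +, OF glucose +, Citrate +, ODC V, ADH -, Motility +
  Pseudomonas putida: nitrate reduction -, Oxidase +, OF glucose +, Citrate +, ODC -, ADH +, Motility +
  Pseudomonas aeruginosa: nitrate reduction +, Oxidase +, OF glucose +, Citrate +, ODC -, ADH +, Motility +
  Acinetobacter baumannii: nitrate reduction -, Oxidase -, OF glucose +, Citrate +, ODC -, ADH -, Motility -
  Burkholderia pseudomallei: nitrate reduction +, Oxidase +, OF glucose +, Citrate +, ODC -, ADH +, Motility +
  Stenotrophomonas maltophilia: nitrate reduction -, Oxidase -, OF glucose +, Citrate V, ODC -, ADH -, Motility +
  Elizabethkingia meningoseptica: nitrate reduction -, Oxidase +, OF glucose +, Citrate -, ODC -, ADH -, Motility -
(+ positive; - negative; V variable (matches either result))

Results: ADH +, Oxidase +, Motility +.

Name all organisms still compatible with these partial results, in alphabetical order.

Burkholderia pseudomallei, Pseudomonas aeruginosa, Pseudomonas fluorescens, Pseudomonas putida

Oxidase +: excludes Acinetobacter baumannii, Stenotrophomonas maltophilia — 7 left.
ADH +: excludes Achromobacter xylosoxidans, Burkholderia cepacia, Elizabethkingia meningoseptica — 4 left.
Motility +: all 4 remaining candidates are consistent.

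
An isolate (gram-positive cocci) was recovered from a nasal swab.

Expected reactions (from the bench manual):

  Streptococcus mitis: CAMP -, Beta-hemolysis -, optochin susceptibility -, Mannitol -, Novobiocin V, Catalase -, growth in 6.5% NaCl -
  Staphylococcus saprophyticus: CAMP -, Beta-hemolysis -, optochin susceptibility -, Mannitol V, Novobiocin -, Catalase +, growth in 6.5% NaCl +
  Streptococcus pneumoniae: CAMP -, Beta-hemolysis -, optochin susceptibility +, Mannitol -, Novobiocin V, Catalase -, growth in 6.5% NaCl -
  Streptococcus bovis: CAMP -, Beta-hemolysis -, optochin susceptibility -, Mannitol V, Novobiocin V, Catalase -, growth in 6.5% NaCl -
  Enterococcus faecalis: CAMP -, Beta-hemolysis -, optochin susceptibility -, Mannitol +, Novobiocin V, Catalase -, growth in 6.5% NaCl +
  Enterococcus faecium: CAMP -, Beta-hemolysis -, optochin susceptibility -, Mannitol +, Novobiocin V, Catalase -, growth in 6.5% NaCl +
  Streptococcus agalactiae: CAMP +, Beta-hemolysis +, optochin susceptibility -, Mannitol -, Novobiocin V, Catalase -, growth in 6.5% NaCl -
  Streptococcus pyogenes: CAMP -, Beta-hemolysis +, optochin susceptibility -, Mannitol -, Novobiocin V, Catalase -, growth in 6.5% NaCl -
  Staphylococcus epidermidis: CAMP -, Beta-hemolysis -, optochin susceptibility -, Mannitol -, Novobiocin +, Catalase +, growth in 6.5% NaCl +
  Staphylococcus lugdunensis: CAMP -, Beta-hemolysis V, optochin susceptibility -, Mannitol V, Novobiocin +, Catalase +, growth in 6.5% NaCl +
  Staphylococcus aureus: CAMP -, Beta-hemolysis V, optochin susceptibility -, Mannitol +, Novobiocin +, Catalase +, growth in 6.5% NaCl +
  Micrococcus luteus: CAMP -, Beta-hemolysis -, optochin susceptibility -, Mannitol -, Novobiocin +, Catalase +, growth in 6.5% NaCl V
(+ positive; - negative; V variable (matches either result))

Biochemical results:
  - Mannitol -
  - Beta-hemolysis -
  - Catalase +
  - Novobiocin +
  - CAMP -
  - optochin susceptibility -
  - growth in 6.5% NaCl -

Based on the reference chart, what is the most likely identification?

Micrococcus luteus

CAMP -: excludes Streptococcus agalactiae — 11 left.
Beta-hemolysis -: excludes Streptococcus pyogenes — 10 left.
optochin susceptibility -: excludes Streptococcus pneumoniae — 9 left.
growth in 6.5% NaCl -: excludes 6 organisms — 3 left.
Novobiocin +: all 3 remaining candidates are consistent.
Mannitol -: all 3 remaining candidates are consistent.
Catalase +: excludes Streptococcus mitis, Streptococcus bovis — 1 left.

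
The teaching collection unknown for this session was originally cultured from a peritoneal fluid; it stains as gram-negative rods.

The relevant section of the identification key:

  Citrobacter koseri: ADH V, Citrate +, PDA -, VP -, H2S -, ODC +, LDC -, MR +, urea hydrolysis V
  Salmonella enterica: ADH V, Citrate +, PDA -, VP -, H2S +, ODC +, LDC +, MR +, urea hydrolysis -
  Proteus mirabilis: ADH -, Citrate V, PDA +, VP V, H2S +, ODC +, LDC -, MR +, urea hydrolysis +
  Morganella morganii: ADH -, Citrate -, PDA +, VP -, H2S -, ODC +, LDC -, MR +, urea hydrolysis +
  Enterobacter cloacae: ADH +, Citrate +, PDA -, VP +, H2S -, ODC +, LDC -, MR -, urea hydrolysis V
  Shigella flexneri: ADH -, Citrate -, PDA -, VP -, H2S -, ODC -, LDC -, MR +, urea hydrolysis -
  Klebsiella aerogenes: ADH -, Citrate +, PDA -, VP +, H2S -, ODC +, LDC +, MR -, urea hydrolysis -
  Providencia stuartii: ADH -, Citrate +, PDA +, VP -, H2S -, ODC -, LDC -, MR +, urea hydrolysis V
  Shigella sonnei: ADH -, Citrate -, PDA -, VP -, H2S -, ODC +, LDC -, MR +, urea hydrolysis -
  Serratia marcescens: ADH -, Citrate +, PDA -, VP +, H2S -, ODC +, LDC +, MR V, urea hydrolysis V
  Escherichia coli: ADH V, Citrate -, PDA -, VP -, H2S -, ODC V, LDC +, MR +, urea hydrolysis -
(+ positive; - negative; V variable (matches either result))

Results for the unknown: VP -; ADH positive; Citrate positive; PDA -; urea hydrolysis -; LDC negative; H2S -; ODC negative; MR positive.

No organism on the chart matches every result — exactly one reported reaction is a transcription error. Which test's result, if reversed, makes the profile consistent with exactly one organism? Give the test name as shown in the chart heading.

As reported, no row in the chart matches all 9 reactions.
Reversing ODC (to +) → unique match: Citrobacter koseri.
Reversing VP → still no organism matches.
Reversing ADH → still no organism matches.
Reversing LDC → still no organism matches.
Reversing PDA → still no organism matches.
Reversing MR → still no organism matches.
Reversing Citrate → still no organism matches.
Reversing H2S → still no organism matches.
Reversing urea hydrolysis → still no organism matches.

ODC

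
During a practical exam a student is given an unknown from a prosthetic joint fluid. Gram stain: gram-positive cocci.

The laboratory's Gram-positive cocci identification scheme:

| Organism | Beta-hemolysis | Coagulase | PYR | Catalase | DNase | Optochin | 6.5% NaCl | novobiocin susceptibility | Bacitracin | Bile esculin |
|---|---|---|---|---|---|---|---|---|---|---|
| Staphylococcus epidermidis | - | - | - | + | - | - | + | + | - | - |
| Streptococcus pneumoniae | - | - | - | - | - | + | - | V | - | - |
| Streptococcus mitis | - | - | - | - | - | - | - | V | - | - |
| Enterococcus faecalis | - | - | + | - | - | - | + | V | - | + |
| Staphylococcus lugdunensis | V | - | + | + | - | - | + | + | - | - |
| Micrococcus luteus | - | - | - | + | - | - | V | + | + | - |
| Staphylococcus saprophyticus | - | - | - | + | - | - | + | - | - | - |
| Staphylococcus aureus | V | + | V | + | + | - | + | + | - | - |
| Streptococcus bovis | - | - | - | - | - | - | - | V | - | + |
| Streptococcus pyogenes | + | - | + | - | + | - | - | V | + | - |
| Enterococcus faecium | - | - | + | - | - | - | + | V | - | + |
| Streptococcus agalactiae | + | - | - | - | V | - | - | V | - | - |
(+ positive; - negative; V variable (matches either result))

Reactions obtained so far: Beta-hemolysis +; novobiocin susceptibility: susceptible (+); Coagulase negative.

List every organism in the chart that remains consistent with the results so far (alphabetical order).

Staphylococcus lugdunensis, Streptococcus agalactiae, Streptococcus pyogenes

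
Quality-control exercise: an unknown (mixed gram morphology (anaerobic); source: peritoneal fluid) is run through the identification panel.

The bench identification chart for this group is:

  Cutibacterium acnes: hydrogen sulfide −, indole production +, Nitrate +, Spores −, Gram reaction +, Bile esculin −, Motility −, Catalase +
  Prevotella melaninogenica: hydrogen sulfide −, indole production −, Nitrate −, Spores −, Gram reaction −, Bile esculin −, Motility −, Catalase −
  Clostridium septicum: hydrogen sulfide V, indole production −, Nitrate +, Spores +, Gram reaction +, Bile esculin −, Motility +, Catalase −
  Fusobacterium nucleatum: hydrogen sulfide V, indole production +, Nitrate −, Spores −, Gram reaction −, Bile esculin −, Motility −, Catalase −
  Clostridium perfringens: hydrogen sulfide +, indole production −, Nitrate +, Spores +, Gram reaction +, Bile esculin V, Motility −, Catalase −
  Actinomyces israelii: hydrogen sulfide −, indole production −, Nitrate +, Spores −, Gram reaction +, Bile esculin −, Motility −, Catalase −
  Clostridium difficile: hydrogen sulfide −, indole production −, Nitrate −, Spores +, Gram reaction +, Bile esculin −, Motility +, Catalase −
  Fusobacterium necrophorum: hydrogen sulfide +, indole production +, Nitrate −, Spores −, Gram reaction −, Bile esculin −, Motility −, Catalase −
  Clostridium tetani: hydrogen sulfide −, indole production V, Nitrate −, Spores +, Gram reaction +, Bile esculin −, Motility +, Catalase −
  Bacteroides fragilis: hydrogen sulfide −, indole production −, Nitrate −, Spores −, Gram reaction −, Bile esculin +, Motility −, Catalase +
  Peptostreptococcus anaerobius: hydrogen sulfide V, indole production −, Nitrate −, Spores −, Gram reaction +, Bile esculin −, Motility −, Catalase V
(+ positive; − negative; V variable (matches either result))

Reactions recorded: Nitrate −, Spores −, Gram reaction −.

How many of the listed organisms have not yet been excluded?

Nitrate −: excludes Cutibacterium acnes, Clostridium septicum, Clostridium perfringens, Actinomyces israelii — 7 left.
Spores −: excludes Clostridium difficile, Clostridium tetani — 5 left.
Gram reaction −: excludes Peptostreptococcus anaerobius — 4 left.
Still consistent: Bacteroides fragilis, Fusobacterium necrophorum, Fusobacterium nucleatum, Prevotella melaninogenica.

4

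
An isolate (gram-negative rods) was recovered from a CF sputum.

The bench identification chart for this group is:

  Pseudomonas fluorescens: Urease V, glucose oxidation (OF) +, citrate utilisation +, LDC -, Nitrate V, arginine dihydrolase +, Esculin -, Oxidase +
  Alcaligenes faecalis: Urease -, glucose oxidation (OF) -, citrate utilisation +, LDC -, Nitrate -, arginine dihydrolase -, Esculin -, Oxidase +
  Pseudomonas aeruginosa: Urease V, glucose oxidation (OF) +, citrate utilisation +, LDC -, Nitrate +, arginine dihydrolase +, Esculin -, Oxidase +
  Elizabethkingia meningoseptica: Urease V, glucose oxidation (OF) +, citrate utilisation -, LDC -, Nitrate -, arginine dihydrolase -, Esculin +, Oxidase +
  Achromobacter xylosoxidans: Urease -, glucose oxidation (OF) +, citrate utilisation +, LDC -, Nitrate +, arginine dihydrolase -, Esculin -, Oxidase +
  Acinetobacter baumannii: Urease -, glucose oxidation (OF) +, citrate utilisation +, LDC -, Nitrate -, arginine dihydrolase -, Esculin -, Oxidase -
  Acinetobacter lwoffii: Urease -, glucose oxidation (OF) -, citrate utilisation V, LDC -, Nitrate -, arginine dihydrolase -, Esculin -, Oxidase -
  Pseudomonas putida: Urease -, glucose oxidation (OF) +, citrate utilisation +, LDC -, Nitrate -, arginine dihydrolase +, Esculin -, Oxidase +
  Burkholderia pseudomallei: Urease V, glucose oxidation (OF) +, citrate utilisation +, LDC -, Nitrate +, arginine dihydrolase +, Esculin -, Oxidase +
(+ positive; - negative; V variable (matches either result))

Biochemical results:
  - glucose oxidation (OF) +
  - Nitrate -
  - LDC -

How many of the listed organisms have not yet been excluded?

Nitrate -: excludes Pseudomonas aeruginosa, Achromobacter xylosoxidans, Burkholderia pseudomallei — 6 left.
LDC -: all 6 remaining candidates are consistent.
glucose oxidation (OF) +: excludes Alcaligenes faecalis, Acinetobacter lwoffii — 4 left.
Still consistent: Acinetobacter baumannii, Elizabethkingia meningoseptica, Pseudomonas fluorescens, Pseudomonas putida.

4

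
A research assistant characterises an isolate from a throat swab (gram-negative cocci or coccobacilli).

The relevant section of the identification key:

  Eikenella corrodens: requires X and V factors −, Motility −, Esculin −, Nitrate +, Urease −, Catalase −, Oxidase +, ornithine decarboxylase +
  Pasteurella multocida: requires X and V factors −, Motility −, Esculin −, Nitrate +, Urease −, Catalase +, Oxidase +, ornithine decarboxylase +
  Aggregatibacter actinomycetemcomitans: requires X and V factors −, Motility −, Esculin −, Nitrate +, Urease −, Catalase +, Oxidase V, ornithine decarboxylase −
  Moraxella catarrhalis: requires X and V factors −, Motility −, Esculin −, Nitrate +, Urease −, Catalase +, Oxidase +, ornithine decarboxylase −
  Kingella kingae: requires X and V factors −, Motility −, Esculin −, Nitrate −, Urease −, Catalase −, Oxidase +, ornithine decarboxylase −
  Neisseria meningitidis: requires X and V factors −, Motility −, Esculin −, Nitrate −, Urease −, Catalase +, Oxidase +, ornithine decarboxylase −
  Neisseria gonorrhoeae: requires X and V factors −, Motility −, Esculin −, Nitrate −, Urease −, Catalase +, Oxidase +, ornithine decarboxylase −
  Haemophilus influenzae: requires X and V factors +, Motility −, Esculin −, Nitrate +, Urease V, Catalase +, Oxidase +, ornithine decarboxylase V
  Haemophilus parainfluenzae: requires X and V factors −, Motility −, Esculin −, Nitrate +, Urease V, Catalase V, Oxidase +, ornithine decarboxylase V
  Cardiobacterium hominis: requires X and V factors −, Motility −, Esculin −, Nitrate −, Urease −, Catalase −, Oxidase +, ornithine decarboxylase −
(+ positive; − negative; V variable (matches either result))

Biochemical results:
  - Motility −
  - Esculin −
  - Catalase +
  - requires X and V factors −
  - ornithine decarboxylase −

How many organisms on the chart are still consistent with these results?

5

ornithine decarboxylase −: excludes Eikenella corrodens, Pasteurella multocida — 8 left.
Esculin −: all 8 remaining candidates are consistent.
Motility −: all 8 remaining candidates are consistent.
requires X and V factors −: excludes Haemophilus influenzae — 7 left.
Catalase +: excludes Kingella kingae, Cardiobacterium hominis — 5 left.
Still consistent: Aggregatibacter actinomycetemcomitans, Haemophilus parainfluenzae, Moraxella catarrhalis, Neisseria gonorrhoeae, Neisseria meningitidis.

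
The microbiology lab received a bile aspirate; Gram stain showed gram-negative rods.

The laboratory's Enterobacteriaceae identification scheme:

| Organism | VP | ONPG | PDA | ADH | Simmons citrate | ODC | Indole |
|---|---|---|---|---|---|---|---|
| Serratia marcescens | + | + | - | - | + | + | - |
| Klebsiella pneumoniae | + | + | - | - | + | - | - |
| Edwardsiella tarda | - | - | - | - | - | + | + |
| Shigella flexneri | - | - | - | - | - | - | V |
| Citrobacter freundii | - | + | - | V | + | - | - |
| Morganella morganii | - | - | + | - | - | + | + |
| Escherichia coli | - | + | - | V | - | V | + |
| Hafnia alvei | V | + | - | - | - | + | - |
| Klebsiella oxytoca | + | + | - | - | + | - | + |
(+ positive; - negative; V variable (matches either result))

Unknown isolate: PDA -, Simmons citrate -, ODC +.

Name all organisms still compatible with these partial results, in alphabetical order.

Edwardsiella tarda, Escherichia coli, Hafnia alvei

ODC +: excludes Klebsiella pneumoniae, Shigella flexneri, Citrobacter freundii, Klebsiella oxytoca — 5 left.
Simmons citrate -: excludes Serratia marcescens — 4 left.
PDA -: excludes Morganella morganii — 3 left.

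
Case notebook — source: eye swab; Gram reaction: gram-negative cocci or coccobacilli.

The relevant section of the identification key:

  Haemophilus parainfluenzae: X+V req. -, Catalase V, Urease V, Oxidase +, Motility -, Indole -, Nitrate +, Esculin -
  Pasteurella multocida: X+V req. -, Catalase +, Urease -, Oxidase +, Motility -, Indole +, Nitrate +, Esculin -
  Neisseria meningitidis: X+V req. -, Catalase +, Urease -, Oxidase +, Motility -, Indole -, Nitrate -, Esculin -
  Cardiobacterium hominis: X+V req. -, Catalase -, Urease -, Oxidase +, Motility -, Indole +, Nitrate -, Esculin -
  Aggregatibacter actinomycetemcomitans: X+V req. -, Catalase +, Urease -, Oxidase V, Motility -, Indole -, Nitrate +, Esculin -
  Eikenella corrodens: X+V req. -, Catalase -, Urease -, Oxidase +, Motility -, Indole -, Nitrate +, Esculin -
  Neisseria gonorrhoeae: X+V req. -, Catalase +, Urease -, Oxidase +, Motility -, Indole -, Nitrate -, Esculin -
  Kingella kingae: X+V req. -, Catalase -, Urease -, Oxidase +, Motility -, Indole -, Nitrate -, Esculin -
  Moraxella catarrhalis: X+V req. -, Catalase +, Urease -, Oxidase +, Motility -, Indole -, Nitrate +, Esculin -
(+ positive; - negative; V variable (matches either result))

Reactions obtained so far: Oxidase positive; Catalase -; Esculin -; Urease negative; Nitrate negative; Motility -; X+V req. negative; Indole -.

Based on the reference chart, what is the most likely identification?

Kingella kingae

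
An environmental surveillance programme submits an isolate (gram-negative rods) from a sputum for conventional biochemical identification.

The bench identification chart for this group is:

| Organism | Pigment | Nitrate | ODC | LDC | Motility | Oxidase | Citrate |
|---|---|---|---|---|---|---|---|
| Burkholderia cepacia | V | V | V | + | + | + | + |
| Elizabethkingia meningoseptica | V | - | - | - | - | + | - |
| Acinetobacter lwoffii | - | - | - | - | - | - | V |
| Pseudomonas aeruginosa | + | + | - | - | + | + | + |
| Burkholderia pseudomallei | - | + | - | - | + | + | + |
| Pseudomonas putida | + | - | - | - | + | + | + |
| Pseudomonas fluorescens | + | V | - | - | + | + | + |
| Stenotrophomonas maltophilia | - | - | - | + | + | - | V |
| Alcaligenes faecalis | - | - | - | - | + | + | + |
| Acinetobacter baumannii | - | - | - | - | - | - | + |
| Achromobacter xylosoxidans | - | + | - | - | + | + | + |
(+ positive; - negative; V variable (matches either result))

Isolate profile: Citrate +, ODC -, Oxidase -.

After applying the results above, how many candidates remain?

3

Oxidase -: excludes 8 organisms — 3 left.
Citrate +: all 3 remaining candidates are consistent.
ODC -: all 3 remaining candidates are consistent.
Still consistent: Acinetobacter baumannii, Acinetobacter lwoffii, Stenotrophomonas maltophilia.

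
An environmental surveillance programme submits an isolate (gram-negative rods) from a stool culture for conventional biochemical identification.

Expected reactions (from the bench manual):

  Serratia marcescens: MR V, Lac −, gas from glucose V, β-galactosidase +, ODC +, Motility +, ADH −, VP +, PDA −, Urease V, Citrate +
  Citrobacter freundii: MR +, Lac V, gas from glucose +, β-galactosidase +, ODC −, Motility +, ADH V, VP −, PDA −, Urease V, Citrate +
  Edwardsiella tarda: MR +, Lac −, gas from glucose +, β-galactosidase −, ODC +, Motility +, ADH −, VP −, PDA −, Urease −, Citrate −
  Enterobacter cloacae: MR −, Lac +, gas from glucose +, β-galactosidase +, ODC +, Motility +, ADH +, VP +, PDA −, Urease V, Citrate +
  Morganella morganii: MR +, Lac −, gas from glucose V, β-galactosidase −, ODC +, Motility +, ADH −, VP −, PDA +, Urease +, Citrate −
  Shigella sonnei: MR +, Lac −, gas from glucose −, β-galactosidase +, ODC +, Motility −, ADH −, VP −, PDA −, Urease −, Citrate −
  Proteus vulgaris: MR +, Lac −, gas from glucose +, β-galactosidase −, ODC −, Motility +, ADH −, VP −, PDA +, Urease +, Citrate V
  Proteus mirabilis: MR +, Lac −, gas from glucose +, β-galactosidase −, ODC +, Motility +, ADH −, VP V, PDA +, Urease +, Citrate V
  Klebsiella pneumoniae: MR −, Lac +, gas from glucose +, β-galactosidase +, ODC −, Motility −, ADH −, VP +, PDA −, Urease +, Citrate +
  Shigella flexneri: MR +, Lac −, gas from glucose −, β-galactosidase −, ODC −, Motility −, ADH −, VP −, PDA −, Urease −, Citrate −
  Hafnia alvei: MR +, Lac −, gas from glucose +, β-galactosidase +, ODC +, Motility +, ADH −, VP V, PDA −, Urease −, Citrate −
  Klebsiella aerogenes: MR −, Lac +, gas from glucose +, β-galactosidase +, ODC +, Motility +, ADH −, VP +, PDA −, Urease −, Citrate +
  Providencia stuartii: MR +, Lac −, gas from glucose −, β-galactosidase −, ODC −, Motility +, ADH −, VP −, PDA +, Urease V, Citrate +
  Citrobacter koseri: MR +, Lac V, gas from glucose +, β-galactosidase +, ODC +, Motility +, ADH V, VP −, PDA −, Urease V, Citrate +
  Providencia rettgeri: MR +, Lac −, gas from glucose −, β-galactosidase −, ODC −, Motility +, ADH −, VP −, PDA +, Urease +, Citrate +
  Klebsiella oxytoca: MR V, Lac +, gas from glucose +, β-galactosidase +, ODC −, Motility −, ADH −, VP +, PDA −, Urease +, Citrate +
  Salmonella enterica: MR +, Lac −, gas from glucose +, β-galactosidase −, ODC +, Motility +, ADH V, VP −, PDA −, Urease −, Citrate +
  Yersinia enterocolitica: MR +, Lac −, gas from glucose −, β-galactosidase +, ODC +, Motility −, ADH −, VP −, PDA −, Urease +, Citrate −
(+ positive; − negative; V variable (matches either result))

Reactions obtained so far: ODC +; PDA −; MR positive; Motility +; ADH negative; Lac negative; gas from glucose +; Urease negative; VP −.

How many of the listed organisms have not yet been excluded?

4

Motility +: excludes 5 organisms — 13 left.
PDA −: excludes 5 organisms — 8 left.
ADH −: excludes Enterobacter cloacae — 7 left.
VP −: excludes Serratia marcescens, Klebsiella aerogenes — 5 left.
Lac −: all 5 remaining candidates are consistent.
Urease −: all 5 remaining candidates are consistent.
gas from glucose +: all 5 remaining candidates are consistent.
ODC +: excludes Citrobacter freundii — 4 left.
MR +: all 4 remaining candidates are consistent.
Still consistent: Citrobacter koseri, Edwardsiella tarda, Hafnia alvei, Salmonella enterica.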